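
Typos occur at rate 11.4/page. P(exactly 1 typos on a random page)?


Poisson(λ=11.4): P(X=1) = e^(-λ)×λ^k/k!
= e^(-11.4) × 11.4^1 / 1!
≈ 1.119548484e-05 × 11.4 / 1 ≈ 0.000128

P(X=1) ≈ 0.000128 ≈ 0.01%


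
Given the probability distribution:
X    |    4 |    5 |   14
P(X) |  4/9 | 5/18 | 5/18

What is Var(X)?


E[X] = 127/18
E[X²] = 137/2
Var(X) = E[X²] - (E[X])² = 137/2 - 16129/324 = 6065/324

Var(X) = 6065/324 ≈ 18.7191


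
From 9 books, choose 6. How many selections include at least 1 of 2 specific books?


Complement: C(9,6) - C(7,6) = 84 - 7 = 77

77


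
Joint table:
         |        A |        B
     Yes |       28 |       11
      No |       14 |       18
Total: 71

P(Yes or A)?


P(Yes∨A) = P(Yes) + P(A) - P(Yes∧A)
= (39 + 42 - 28)/71 = 53/71

P = 53/71 ≈ 74.65%


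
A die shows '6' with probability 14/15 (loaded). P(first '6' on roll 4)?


Geometric: P(X=4) = (1-p)^(k-1)×p = (1/15)^3×14/15 = 14/50625

P(X=4) = 14/50625 ≈ 0.03%


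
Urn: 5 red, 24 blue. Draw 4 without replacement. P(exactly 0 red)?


Hypergeometric: C(5,0)×C(24,4)/C(29,4)
= 1×10626/23751 = 506/1131

P(X=0) = 506/1131 ≈ 44.74%


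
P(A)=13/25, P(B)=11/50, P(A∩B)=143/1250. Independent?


P(A)×P(B) = 143/1250
P(A∩B) = 143/1250
Equal ✓ → Independent

Yes, independent


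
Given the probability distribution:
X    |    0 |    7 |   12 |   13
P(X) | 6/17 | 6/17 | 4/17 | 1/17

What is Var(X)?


E[X] = 103/17
E[X²] = 1039/17
Var(X) = E[X²] - (E[X])² = 1039/17 - 10609/289 = 7054/289

Var(X) = 7054/289 ≈ 24.4083


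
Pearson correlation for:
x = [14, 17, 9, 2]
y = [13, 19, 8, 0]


n=4, Σx=42, Σy=40, Σxy=577, Σx²=570, Σy²=594
r = (4×577 - 42×40)/√((4×570 - 42²)(4×594 - 40²))
= 628/√(516×776) = 628/√400416 ≈ 628/632.7843 ≈ 0.9924

r ≈ 0.9924


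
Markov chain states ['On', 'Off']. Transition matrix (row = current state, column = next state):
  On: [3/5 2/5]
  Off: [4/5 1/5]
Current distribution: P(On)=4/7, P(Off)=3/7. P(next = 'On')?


P(next=On) = Σᵢ P(now=i)×P(i→On)
= 4/7×3/5 + 3/7×4/5
= 12/35 + 12/35 = 24/35

P = 24/35 ≈ 0.6857


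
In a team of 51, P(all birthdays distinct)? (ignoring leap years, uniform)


P(all different) = Π(365-i)/365 for i=0..50
= (365/365)×(364/365)×...×(315/365)
= 0.025568

P ≈ 0.0256 ≈ 2.56%


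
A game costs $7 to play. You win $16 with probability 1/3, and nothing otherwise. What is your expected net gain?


E[gain] = (16-7)×1/3 + (-7)×2/3
= 3 - 14/3 = -5/3

Expected net gain = $-5/3 ≈ $-1.67


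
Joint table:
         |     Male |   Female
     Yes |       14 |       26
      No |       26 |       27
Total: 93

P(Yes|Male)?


P(Yes|Male) = 14/(14+26) = 14/40 = 7/20

P = 7/20 ≈ 35.00%


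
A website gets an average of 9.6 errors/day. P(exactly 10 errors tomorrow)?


Poisson(λ=9.6): P(X=10) = e^(-λ)×λ^k/k!
= e^(-9.6) × 9.6^10 / 10!
≈ 6.772873649e-05 × 6648326359.92 / 3628800 ≈ 0.124086

P(X=10) ≈ 0.124086 ≈ 12.41%


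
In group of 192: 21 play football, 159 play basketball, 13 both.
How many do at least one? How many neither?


|A∪B| = 21+159-13 = 167
Neither = 192-167 = 25

At least one: 167; Neither: 25


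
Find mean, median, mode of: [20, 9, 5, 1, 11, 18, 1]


Sorted: [1, 1, 5, 9, 11, 18, 20]
Mean = 65/7
Median = 9
Freq: {20: 1, 9: 1, 5: 1, 1: 2, 11: 1, 18: 1}
Mode: [1]

Mean=65/7, Median=9, Mode=1


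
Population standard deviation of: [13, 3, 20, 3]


Mean = 39/4
  (13-39/4)²=169/16
  (3-39/4)²=729/16
  (20-39/4)²=1681/16
  (3-39/4)²=729/16
Σ(x-μ)² = 827/4
σ² = (827/4)/4 = 827/16

σ = √(827/16) ≈ 7.1894


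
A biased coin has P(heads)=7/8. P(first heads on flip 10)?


Geometric: P(X=10) = (1-p)^(k-1)×p = (1/8)^9×7/8 = 7/1073741824

P(X=10) = 7/1073741824 ≈ 0.00%


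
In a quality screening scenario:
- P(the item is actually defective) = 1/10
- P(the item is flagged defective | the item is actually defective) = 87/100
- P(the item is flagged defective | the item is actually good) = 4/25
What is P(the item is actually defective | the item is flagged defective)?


Using Bayes' theorem:
P(A|B) = P(B|A)·P(A) / P(B)

P(the item is flagged defective) = 87/100 × 1/10 + 4/25 × 9/10
= 87/1000 + 18/125 = 231/1000

P(the item is actually defective|the item is flagged defective) = (87/1000) / (231/1000) = 29/77

P(the item is actually defective|the item is flagged defective) = 29/77 ≈ 37.66%


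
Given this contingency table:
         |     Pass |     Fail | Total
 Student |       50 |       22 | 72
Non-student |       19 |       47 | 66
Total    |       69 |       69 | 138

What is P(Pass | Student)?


P(Pass | Student) = 50/(50+22) = 50/72 = 25/36

P(Pass|Student) = 25/36 ≈ 69.44%


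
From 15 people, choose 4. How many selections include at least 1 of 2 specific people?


Complement: C(15,4) - C(13,4) = 1365 - 715 = 650

650


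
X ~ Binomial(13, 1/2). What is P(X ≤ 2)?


P(X ≤ 2) = Σ P(X=i) for i=0..2
P(X=0) = 1/8192
P(X=1) = 13/8192
P(X=2) = 39/4096
Sum = 23/2048

P(X ≤ 2) = 23/2048 ≈ 1.12%


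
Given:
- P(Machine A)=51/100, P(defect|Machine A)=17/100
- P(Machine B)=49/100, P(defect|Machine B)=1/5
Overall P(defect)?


P(B) = Σ P(B|Aᵢ)×P(Aᵢ)
  17/100×51/100 = 867/10000
  1/5×49/100 = 49/500
Sum = 1847/10000

P(defect) = 1847/10000 ≈ 18.47%


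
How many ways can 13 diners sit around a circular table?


Circular arrangements of 13 distinct objects: fix one position to break rotational symmetry.
(n-1)! = 12! = 479001600

479001600


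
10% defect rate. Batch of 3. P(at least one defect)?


P(all good) = (9/10)^3 = 729/1000
P(≥1 defect) = 271/1000

P = 271/1000 ≈ 27.10%


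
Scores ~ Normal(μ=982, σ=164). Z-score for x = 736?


z = (x - μ)/σ = (736 - 982)/164 = -1.5

z = -1.5


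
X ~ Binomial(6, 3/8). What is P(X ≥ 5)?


P(X ≥ 5) = Σ P(X=i) for i=5..6
P(X=5) = 3645/131072
P(X=6) = 729/262144
Sum = 8019/262144

P(X ≥ 5) = 8019/262144 ≈ 3.06%


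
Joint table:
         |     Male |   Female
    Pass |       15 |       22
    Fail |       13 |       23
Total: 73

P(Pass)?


P(Pass) = (15+22)/73 = 37/73

P(Pass) = 37/73 ≈ 50.68%


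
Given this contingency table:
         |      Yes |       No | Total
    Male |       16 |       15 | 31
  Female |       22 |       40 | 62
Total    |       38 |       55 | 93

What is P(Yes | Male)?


P(Yes | Male) = 16/(16+15) = 16/31

P(Yes|Male) = 16/31 ≈ 51.61%


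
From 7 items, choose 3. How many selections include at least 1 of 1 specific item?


Complement: C(7,3) - C(6,3) = 35 - 20 = 15

15


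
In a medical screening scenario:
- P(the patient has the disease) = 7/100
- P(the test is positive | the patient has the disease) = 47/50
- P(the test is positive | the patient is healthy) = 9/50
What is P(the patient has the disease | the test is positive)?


Using Bayes' theorem:
P(A|B) = P(B|A)·P(A) / P(B)

P(the test is positive) = 47/50 × 7/100 + 9/50 × 93/100
= 329/5000 + 837/5000 = 583/2500

P(the patient has the disease|the test is positive) = (329/5000) / (583/2500) = 329/1166

P(the patient has the disease|the test is positive) = 329/1166 ≈ 28.22%


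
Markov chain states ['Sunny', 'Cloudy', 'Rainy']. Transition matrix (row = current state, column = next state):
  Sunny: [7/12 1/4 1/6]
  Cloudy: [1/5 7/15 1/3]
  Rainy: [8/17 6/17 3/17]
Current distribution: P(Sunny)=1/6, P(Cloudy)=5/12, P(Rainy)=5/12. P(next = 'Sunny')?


P(next=Sunny) = Σᵢ P(now=i)×P(i→Sunny)
= 1/6×7/12 + 5/12×1/5 + 5/12×8/17
= 7/72 + 1/12 + 10/51 = 461/1224

P = 461/1224 ≈ 0.3766


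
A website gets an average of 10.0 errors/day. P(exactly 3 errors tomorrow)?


Poisson(λ=10.0): P(X=3) = e^(-λ)×λ^k/k!
= e^(-10.0) × 10.0^3 / 3!
≈ 4.539992976e-05 × 1000 / 6 ≈ 0.007567

P(X=3) ≈ 0.007567 ≈ 0.76%


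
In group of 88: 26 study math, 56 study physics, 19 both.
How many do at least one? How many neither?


|A∪B| = 26+56-19 = 63
Neither = 88-63 = 25

At least one: 63; Neither: 25


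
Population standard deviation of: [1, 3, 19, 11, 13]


Mean = 47/5
  (1-47/5)²=1764/25
  (3-47/5)²=1024/25
  (19-47/5)²=2304/25
  (11-47/5)²=64/25
  (13-47/5)²=324/25
Σ(x-μ)² = 1096/5
σ² = (1096/5)/5 = 1096/25

σ = √(1096/25) ≈ 6.6212


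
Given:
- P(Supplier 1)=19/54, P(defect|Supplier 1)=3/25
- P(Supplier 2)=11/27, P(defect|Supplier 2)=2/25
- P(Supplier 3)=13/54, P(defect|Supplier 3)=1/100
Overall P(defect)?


P(B) = Σ P(B|Aᵢ)×P(Aᵢ)
  3/25×19/54 = 19/450
  2/25×11/27 = 22/675
  1/100×13/54 = 13/5400
Sum = 139/1800

P(defect) = 139/1800 ≈ 7.72%


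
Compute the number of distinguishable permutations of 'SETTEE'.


Letters: 6, freq: {'S': 1, 'E': 3, 'T': 2}
6!/(1!×3!×2!) = 720/12 = 60

60


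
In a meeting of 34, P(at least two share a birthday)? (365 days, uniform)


P(all different) = Π(365-i)/365 for i=0..33
= 0.204683
P(match) = 1 - 0.204683 = 0.795317

P ≈ 0.7953 ≈ 79.53%


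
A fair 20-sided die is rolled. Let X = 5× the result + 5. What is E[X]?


E[die] = (1+20)/2 = 21/2
E[X] = 5×21/2 + 5 = 115/2

E[X] = 115/2


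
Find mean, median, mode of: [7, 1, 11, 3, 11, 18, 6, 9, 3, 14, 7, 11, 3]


Sorted: [1, 3, 3, 3, 6, 7, 7, 9, 11, 11, 11, 14, 18]
Mean = 104/13 = 8
Median = 7
Freq: {7: 2, 1: 1, 11: 3, 3: 3, 18: 1, 6: 1, 9: 1, 14: 1}
Mode: [3, 11]

Mean=8, Median=7, Mode=[3, 11]


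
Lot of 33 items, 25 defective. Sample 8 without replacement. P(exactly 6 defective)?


Hypergeometric: C(25,6)×C(8,2)/C(33,8)
= 177100×28/13884156 = 112700/315549

P(X=6) = 112700/315549 ≈ 35.72%


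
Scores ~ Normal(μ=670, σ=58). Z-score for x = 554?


z = (x - μ)/σ = (554 - 670)/58 = -2.0

z = -2.0


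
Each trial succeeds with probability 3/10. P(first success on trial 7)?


Geometric: P(X=7) = (1-p)^(k-1)×p = (7/10)^6×3/10 = 352947/10000000

P(X=7) = 352947/10000000 ≈ 3.53%


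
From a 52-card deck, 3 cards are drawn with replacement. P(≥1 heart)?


P(not a heart) = 39/52 = 3/4
P(none in 3 draws) = (3/4)^3 = 27/64
P(≥1 heart) = 1 - 27/64 = 37/64

P = 37/64 ≈ 57.81%


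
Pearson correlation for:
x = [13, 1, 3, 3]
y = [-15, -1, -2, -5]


n=4, Σx=20, Σy=-23, Σxy=-217, Σx²=188, Σy²=255
r = (4×(-217) - 20×(-23))/√((4×188 - 20²)(4×255 - (-23)²))
= -408/√(352×491) = -408/√172832 ≈ -408/415.7307 ≈ -0.9814

r ≈ -0.9814


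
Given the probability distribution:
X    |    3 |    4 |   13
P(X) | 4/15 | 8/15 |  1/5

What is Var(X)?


E[X] = 83/15
E[X²] = 671/15
Var(X) = E[X²] - (E[X])² = 671/15 - 6889/225 = 3176/225

Var(X) = 3176/225 ≈ 14.1156


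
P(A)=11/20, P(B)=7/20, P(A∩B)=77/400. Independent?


P(A)×P(B) = 77/400
P(A∩B) = 77/400
Equal ✓ → Independent

Yes, independent


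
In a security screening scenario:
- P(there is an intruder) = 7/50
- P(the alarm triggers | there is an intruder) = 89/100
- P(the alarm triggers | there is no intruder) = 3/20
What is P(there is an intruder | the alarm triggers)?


Using Bayes' theorem:
P(A|B) = P(B|A)·P(A) / P(B)

P(the alarm triggers) = 89/100 × 7/50 + 3/20 × 43/50
= 623/5000 + 129/1000 = 317/1250

P(there is an intruder|the alarm triggers) = (623/5000) / (317/1250) = 623/1268

P(there is an intruder|the alarm triggers) = 623/1268 ≈ 49.13%


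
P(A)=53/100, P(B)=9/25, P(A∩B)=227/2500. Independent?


P(A)×P(B) = 477/2500
P(A∩B) = 227/2500
Not equal → NOT independent

No, not independent


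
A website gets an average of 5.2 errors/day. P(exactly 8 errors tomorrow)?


Poisson(λ=5.2): P(X=8) = e^(-λ)×λ^k/k!
= e^(-5.2) × 5.2^8 / 8!
≈ 0.005516564421 × 534597.285315 / 40320 ≈ 0.073143

P(X=8) ≈ 0.073143 ≈ 7.31%


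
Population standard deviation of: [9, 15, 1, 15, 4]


Mean = 44/5
  (9-44/5)²=1/25
  (15-44/5)²=961/25
  (1-44/5)²=1521/25
  (15-44/5)²=961/25
  (4-44/5)²=576/25
Σ(x-μ)² = 804/5
σ² = (804/5)/5 = 804/25

σ = √(804/25) ≈ 5.6710


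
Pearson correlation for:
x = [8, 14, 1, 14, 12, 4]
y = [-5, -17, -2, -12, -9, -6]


n=6, Σx=53, Σy=-51, Σxy=-580, Σx²=617, Σy²=579
r = (6×(-580) - 53×(-51))/√((6×617 - 53²)(6×579 - (-51)²))
= -777/√(893×873) = -777/√779589 ≈ -777/882.9434 ≈ -0.8800

r ≈ -0.8800


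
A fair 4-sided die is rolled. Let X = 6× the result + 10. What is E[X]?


E[die] = (1+4)/2 = 5/2
E[X] = 6×5/2 + 10 = 25

E[X] = 25


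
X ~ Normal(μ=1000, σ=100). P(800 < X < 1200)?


z₁=(800-1000)/100=-2.0, z₂=(1200-1000)/100=2.0
P = Φ(2.0) - Φ(-2.0) = 0.977250 - 0.022750 = 0.954500 ≈ 0.9545

P(800 < X < 1200) ≈ 0.9545


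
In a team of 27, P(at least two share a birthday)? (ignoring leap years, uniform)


P(all different) = Π(365-i)/365 for i=0..26
= 0.373141
P(match) = 1 - 0.373141 = 0.626859

P ≈ 0.6269 ≈ 62.69%


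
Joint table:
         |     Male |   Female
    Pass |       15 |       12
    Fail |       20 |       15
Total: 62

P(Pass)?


P(Pass) = (15+12)/62 = 27/62

P(Pass) = 27/62 ≈ 43.55%


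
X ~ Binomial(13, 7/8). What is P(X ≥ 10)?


P(X ≥ 10) = Σ P(X=i) for i=10..13
P(X=10) = 40393960607/274877906944
P(X=11) = 77115742977/274877906944
P(X=12) = 179936733613/549755813888
P(X=13) = 96889010407/549755813888
Sum = 127961287797/137438953472

P(X ≥ 10) = 127961287797/137438953472 ≈ 93.10%


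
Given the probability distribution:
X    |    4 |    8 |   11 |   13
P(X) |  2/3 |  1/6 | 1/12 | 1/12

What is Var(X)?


E[X] = 6
E[X²] = 91/2
Var(X) = E[X²] - (E[X])² = 91/2 - 36 = 19/2

Var(X) = 19/2 ≈ 9.5000


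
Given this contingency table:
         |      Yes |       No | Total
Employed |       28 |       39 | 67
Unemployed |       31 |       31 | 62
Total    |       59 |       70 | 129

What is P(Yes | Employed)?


P(Yes | Employed) = 28/(28+39) = 28/67

P(Yes|Employed) = 28/67 ≈ 41.79%


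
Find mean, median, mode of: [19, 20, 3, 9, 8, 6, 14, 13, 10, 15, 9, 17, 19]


Sorted: [3, 6, 8, 9, 9, 10, 13, 14, 15, 17, 19, 19, 20]
Mean = 162/13
Median = 13
Freq: {19: 2, 20: 1, 3: 1, 9: 2, 8: 1, 6: 1, 14: 1, 13: 1, 10: 1, 15: 1, 17: 1}
Mode: [9, 19]

Mean=162/13, Median=13, Mode=[9, 19]


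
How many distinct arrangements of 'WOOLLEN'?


Letters: 7, freq: {'W': 1, 'O': 2, 'L': 2, 'E': 1, 'N': 1}
7!/(1!×2!×2!×1!×1!) = 5040/4 = 1260

1260


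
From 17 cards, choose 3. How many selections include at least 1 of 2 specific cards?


Complement: C(17,3) - C(15,3) = 680 - 455 = 225

225


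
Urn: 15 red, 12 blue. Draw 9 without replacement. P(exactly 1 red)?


Hypergeometric: C(15,1)×C(12,8)/C(27,9)
= 15×495/4686825 = 9/5681

P(X=1) = 9/5681 ≈ 0.16%


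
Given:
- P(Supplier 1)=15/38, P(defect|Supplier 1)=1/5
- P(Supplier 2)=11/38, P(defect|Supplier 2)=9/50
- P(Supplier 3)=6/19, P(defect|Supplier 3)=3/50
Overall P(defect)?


P(B) = Σ P(B|Aᵢ)×P(Aᵢ)
  1/5×15/38 = 3/38
  9/50×11/38 = 99/1900
  3/50×6/19 = 9/475
Sum = 3/20

P(defect) = 3/20 ≈ 15.00%


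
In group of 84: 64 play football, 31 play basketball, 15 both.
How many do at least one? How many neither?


|A∪B| = 64+31-15 = 80
Neither = 84-80 = 4

At least one: 80; Neither: 4


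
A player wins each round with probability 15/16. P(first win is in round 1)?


Geometric: P(X=1) = (1-p)^(k-1)×p = (1/16)^0×15/16 = 15/16

P(X=1) = 15/16 ≈ 93.75%


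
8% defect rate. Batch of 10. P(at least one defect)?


P(all good) = (23/25)^10 = 41426511213649/95367431640625
P(≥1 defect) = 53940920426976/95367431640625

P = 53940920426976/95367431640625 ≈ 56.56%


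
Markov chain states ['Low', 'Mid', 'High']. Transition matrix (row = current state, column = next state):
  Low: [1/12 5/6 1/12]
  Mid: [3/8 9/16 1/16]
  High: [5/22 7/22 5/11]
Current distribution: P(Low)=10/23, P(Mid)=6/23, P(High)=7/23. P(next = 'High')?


P(next=High) = Σᵢ P(now=i)×P(i→High)
= 10/23×1/12 + 6/23×1/16 + 7/23×5/11
= 5/138 + 3/184 + 35/253 = 1159/6072

P = 1159/6072 ≈ 0.1909


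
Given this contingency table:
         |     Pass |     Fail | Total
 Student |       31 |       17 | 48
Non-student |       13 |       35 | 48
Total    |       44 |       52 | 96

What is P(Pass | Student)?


P(Pass | Student) = 31/(31+17) = 31/48

P(Pass|Student) = 31/48 ≈ 64.58%


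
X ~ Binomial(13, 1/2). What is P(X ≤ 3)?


P(X ≤ 3) = Σ P(X=i) for i=0..3
P(X=0) = 1/8192
P(X=1) = 13/8192
P(X=2) = 39/4096
P(X=3) = 143/4096
Sum = 189/4096

P(X ≤ 3) = 189/4096 ≈ 4.61%


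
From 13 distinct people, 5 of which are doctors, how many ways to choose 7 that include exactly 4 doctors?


Choose 4 of the 5 doctors and 3 of the other 8 people:
C(5,4)×C(8,3) = 5×56 = 280

280


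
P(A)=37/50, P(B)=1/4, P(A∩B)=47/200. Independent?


P(A)×P(B) = 37/200
P(A∩B) = 47/200
Not equal → NOT independent

No, not independent


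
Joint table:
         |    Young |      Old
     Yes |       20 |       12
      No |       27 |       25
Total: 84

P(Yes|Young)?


P(Yes|Young) = 20/(20+27) = 20/47

P = 20/47 ≈ 42.55%


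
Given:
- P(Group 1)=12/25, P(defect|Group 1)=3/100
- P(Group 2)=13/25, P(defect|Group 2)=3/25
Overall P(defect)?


P(B) = Σ P(B|Aᵢ)×P(Aᵢ)
  3/100×12/25 = 9/625
  3/25×13/25 = 39/625
Sum = 48/625

P(defect) = 48/625 ≈ 7.68%


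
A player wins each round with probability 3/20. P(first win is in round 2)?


Geometric: P(X=2) = (1-p)^(k-1)×p = (17/20)^1×3/20 = 51/400

P(X=2) = 51/400 ≈ 12.75%


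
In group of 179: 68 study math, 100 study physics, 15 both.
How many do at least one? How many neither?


|A∪B| = 68+100-15 = 153
Neither = 179-153 = 26

At least one: 153; Neither: 26


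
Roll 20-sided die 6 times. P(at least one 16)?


P(no 16)^6 = (19/20)^6 = 47045881/64000000
P(≥1) = 1 - 47045881/64000000 = 16954119/64000000

P = 16954119/64000000 ≈ 26.49%


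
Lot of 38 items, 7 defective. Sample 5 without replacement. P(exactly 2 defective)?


Hypergeometric: C(7,2)×C(31,3)/C(38,5)
= 21×4495/501942 = 4495/23902

P(X=2) = 4495/23902 ≈ 18.81%


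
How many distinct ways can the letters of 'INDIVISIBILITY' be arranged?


Letters: 14, freq: {'I': 6, 'N': 1, 'D': 1, 'V': 1, 'S': 1, 'B': 1, 'L': 1, 'T': 1, 'Y': 1}
14!/(6!×1!×1!×1!×1!×1!×1!×1!×1!) = 87178291200/720 = 121080960

121080960


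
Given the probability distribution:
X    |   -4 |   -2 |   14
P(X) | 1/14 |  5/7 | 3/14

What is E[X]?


E[X] = Σ x·P(X=x)
= (-4)×(1/14) + (-2)×(5/7) + (14)×(3/14)
= 9/7

E[X] = 9/7


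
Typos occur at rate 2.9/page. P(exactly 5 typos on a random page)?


Poisson(λ=2.9): P(X=5) = e^(-λ)×λ^k/k!
= e^(-2.9) × 2.9^5 / 5!
≈ 0.05502322006 × 205.11149 / 120 ≈ 0.094049

P(X=5) ≈ 0.094049 ≈ 9.40%


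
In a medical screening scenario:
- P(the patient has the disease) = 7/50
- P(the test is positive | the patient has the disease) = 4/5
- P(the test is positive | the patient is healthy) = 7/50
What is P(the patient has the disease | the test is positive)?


Using Bayes' theorem:
P(A|B) = P(B|A)·P(A) / P(B)

P(the test is positive) = 4/5 × 7/50 + 7/50 × 43/50
= 14/125 + 301/2500 = 581/2500

P(the patient has the disease|the test is positive) = (14/125) / (581/2500) = 40/83

P(the patient has the disease|the test is positive) = 40/83 ≈ 48.19%


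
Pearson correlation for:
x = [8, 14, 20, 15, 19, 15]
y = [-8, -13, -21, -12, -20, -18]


n=6, Σx=91, Σy=-92, Σxy=-1496, Σx²=1471, Σy²=1542
r = (6×(-1496) - 91×(-92))/√((6×1471 - 91²)(6×1542 - (-92)²))
= -604/√(545×788) = -604/√429460 ≈ -604/655.3320 ≈ -0.9217

r ≈ -0.9217


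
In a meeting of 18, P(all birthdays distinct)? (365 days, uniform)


P(all different) = Π(365-i)/365 for i=0..17
= (365/365)×(364/365)×...×(348/365)
= 0.653089

P ≈ 0.6531 ≈ 65.31%


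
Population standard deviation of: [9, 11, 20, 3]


Mean = 43/4
  (9-43/4)²=49/16
  (11-43/4)²=1/16
  (20-43/4)²=1369/16
  (3-43/4)²=961/16
Σ(x-μ)² = 595/4
σ² = (595/4)/4 = 595/16

σ = √(595/16) ≈ 6.0982


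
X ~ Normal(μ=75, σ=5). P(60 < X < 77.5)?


z₁=(60-75)/5=-3.0, z₂=(77.5-75)/5=0.5
P = Φ(0.5) - Φ(-3.0) = 0.691462 - 0.001350 = 0.690112 ≈ 0.6901

P(60 < X < 77.5) ≈ 0.6901


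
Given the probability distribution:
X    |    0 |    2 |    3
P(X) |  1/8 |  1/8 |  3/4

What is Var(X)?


E[X] = 5/2
E[X²] = 29/4
Var(X) = E[X²] - (E[X])² = 29/4 - 25/4 = 1

Var(X) = 1 ≈ 1.0000


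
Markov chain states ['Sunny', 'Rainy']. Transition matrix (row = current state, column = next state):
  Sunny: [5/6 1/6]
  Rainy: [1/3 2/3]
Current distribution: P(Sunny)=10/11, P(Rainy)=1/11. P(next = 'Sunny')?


P(next=Sunny) = Σᵢ P(now=i)×P(i→Sunny)
= 10/11×5/6 + 1/11×1/3
= 25/33 + 1/33 = 26/33

P = 26/33 ≈ 0.7879


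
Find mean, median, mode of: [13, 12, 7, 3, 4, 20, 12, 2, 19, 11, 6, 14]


Sorted: [2, 3, 4, 6, 7, 11, 12, 12, 13, 14, 19, 20]
Mean = 123/12 = 41/4
Median = 23/2
Freq: {13: 1, 12: 2, 7: 1, 3: 1, 4: 1, 20: 1, 2: 1, 19: 1, 11: 1, 6: 1, 14: 1}
Mode: [12]

Mean=41/4, Median=23/2, Mode=12


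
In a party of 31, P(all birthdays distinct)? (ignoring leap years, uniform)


P(all different) = Π(365-i)/365 for i=0..30
= (365/365)×(364/365)×...×(335/365)
= 0.269545

P ≈ 0.2695 ≈ 26.95%


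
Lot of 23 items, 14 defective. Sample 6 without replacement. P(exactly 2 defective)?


Hypergeometric: C(14,2)×C(9,4)/C(23,6)
= 91×126/100947 = 546/4807

P(X=2) = 546/4807 ≈ 11.36%


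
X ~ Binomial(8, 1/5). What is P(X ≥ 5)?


P(X ≥ 5) = Σ P(X=i) for i=5..8
P(X=5) = 3584/390625
P(X=6) = 448/390625
P(X=7) = 32/390625
P(X=8) = 1/390625
Sum = 813/78125

P(X ≥ 5) = 813/78125 ≈ 1.04%


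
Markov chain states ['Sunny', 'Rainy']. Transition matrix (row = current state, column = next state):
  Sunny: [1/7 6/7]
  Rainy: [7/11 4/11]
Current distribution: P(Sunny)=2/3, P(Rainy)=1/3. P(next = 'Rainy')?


P(next=Rainy) = Σᵢ P(now=i)×P(i→Rainy)
= 2/3×6/7 + 1/3×4/11
= 4/7 + 4/33 = 160/231

P = 160/231 ≈ 0.6926


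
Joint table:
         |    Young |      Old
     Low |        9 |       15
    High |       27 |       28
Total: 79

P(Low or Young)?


P(Low∨Young) = P(Low) + P(Young) - P(Low∧Young)
= (24 + 36 - 9)/79 = 51/79

P = 51/79 ≈ 64.56%


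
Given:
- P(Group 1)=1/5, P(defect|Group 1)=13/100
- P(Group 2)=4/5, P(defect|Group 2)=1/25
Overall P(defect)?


P(B) = Σ P(B|Aᵢ)×P(Aᵢ)
  13/100×1/5 = 13/500
  1/25×4/5 = 4/125
Sum = 29/500

P(defect) = 29/500 ≈ 5.80%


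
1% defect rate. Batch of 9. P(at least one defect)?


P(all good) = (99/100)^9 = 913517247483640899/1000000000000000000
P(≥1 defect) = 86482752516359101/1000000000000000000

P = 86482752516359101/1000000000000000000 ≈ 8.65%


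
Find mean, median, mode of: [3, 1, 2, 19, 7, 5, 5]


Sorted: [1, 2, 3, 5, 5, 7, 19]
Mean = 42/7 = 6
Median = 5
Freq: {3: 1, 1: 1, 2: 1, 19: 1, 7: 1, 5: 2}
Mode: [5]

Mean=6, Median=5, Mode=5


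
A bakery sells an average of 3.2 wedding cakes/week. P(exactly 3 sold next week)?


Poisson(λ=3.2): P(X=3) = e^(-λ)×λ^k/k!
= e^(-3.2) × 3.2^3 / 3!
≈ 0.04076220398 × 32.768 / 6 ≈ 0.222616

P(X=3) ≈ 0.222616 ≈ 22.26%


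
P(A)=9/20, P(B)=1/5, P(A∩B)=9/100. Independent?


P(A)×P(B) = 9/100
P(A∩B) = 9/100
Equal ✓ → Independent

Yes, independent


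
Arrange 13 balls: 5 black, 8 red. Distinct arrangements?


13!/(5!×8!) = 1287

1287


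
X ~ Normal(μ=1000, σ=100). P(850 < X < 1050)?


z₁=(850-1000)/100=-1.5, z₂=(1050-1000)/100=0.5
P = Φ(0.5) - Φ(-1.5) = 0.691462 - 0.066807 = 0.624655 ≈ 0.6247

P(850 < X < 1050) ≈ 0.6247


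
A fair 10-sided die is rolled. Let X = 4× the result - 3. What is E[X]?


E[die] = (1+10)/2 = 11/2
E[X] = 4×11/2 - 3 = 19

E[X] = 19


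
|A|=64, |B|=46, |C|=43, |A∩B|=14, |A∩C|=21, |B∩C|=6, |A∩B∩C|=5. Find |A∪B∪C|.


|A∪B∪C| = 64+46+43-14-21-6+5 = 117

|A∪B∪C| = 117


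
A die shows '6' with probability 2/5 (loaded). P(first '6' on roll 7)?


Geometric: P(X=7) = (1-p)^(k-1)×p = (3/5)^6×2/5 = 1458/78125

P(X=7) = 1458/78125 ≈ 1.87%


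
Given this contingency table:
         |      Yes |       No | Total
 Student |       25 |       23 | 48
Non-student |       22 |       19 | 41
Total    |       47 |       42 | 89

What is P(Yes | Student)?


P(Yes | Student) = 25/(25+23) = 25/48

P(Yes|Student) = 25/48 ≈ 52.08%


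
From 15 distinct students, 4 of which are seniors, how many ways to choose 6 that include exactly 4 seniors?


Choose 4 of the 4 seniors and 2 of the other 11 students:
C(4,4)×C(11,2) = 1×55 = 55

55


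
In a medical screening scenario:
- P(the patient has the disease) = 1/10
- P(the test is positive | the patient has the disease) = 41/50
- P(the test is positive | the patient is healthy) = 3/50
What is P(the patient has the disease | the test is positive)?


Using Bayes' theorem:
P(A|B) = P(B|A)·P(A) / P(B)

P(the test is positive) = 41/50 × 1/10 + 3/50 × 9/10
= 41/500 + 27/500 = 17/125

P(the patient has the disease|the test is positive) = (41/500) / (17/125) = 41/68

P(the patient has the disease|the test is positive) = 41/68 ≈ 60.29%


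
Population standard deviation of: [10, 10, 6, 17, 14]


Mean = 57/5
  (10-57/5)²=49/25
  (10-57/5)²=49/25
  (6-57/5)²=729/25
  (17-57/5)²=784/25
  (14-57/5)²=169/25
Σ(x-μ)² = 356/5
σ² = (356/5)/5 = 356/25

σ = √(356/25) ≈ 3.7736


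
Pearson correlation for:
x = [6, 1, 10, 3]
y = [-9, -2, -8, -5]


n=4, Σx=20, Σy=-24, Σxy=-151, Σx²=146, Σy²=174
r = (4×(-151) - 20×(-24))/√((4×146 - 20²)(4×174 - (-24)²))
= -124/√(184×120) = -124/√22080 ≈ -124/148.5934 ≈ -0.8345

r ≈ -0.8345


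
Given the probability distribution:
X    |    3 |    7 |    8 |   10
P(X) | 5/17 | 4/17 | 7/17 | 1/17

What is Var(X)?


E[X] = 109/17
E[X²] = 789/17
Var(X) = E[X²] - (E[X])² = 789/17 - 11881/289 = 1532/289

Var(X) = 1532/289 ≈ 5.3010


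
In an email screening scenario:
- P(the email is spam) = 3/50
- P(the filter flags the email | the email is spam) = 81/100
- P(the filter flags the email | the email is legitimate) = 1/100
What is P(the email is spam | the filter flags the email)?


Using Bayes' theorem:
P(A|B) = P(B|A)·P(A) / P(B)

P(the filter flags the email) = 81/100 × 3/50 + 1/100 × 47/50
= 243/5000 + 47/5000 = 29/500

P(the email is spam|the filter flags the email) = (243/5000) / (29/500) = 243/290

P(the email is spam|the filter flags the email) = 243/290 ≈ 83.79%


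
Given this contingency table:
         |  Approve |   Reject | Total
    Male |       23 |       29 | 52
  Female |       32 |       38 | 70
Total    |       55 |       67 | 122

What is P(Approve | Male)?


P(Approve | Male) = 23/(23+29) = 23/52

P(Approve|Male) = 23/52 ≈ 44.23%


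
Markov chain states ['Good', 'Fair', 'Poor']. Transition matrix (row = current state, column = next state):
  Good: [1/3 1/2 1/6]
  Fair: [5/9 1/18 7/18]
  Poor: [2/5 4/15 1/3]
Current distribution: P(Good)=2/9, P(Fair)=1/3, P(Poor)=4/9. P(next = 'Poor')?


P(next=Poor) = Σᵢ P(now=i)×P(i→Poor)
= 2/9×1/6 + 1/3×7/18 + 4/9×1/3
= 1/27 + 7/54 + 4/27 = 17/54

P = 17/54 ≈ 0.3148


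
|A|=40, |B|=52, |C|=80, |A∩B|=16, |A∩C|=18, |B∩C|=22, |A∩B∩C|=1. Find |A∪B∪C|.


|A∪B∪C| = 40+52+80-16-18-22+1 = 117

|A∪B∪C| = 117


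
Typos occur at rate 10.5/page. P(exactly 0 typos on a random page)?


Poisson(λ=10.5): P(X=0) = e^(-λ)×λ^k/k!
= e^(-10.5) × 10.5^0 / 0!
≈ 2.753644935e-05 × 1 / 1 ≈ 0.000028

P(X=0) ≈ 0.000028 ≈ 0.00%


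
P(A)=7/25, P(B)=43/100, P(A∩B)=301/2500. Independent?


P(A)×P(B) = 301/2500
P(A∩B) = 301/2500
Equal ✓ → Independent

Yes, independent


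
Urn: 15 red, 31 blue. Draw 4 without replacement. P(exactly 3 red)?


Hypergeometric: C(15,3)×C(31,1)/C(46,4)
= 455×31/163185 = 2821/32637

P(X=3) = 2821/32637 ≈ 8.64%


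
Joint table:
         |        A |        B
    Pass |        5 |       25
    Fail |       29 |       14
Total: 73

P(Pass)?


P(Pass) = (5+25)/73 = 30/73

P(Pass) = 30/73 ≈ 41.10%


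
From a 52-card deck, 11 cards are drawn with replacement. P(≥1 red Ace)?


P(not a red Ace) = 50/52 = 25/26
P(none in 11 draws) = (25/26)^11 = 2384185791015625/3670344486987776
P(≥1 red Ace) = 1 - 2384185791015625/3670344486987776 = 1286158695972151/3670344486987776

P = 1286158695972151/3670344486987776 ≈ 35.04%


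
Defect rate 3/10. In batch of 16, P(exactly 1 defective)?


Binomial: P(X=1) = C(16,1)×p^1×(1-p)^15
= 16 × 3/10 × 4747561509943/1000000000000000 = 14242684529829/625000000000000

P(X=1) = 14242684529829/625000000000000 ≈ 2.28%


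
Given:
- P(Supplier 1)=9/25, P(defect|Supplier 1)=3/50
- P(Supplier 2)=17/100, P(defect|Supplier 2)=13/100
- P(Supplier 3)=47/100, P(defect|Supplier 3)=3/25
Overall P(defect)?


P(B) = Σ P(B|Aᵢ)×P(Aᵢ)
  3/50×9/25 = 27/1250
  13/100×17/100 = 221/10000
  3/25×47/100 = 141/2500
Sum = 1001/10000

P(defect) = 1001/10000 ≈ 10.01%


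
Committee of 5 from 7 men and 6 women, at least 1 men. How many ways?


Count by #men:
  1M,4W: C(7,1)×C(6,4)=105
  2M,3W: C(7,2)×C(6,3)=420
  3M,2W: C(7,3)×C(6,2)=525
  4M,1W: C(7,4)×C(6,1)=210
  5M,0W: C(7,5)×C(6,0)=21
Total = 1281

1281


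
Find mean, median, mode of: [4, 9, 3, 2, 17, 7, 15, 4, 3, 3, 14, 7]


Sorted: [2, 3, 3, 3, 4, 4, 7, 7, 9, 14, 15, 17]
Mean = 88/12 = 22/3
Median = 11/2
Freq: {4: 2, 9: 1, 3: 3, 2: 1, 17: 1, 7: 2, 15: 1, 14: 1}
Mode: [3]

Mean=22/3, Median=11/2, Mode=3


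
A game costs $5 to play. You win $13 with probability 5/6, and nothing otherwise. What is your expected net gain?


E[gain] = (13-5)×5/6 + (-5)×1/6
= 20/3 - 5/6 = 35/6

Expected net gain = $35/6 ≈ $5.83


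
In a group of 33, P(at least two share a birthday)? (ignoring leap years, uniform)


P(all different) = Π(365-i)/365 for i=0..32
= 0.225028
P(match) = 1 - 0.225028 = 0.774972

P ≈ 0.7750 ≈ 77.50%


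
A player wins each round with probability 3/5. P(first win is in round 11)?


Geometric: P(X=11) = (1-p)^(k-1)×p = (2/5)^10×3/5 = 3072/48828125

P(X=11) = 3072/48828125 ≈ 0.01%


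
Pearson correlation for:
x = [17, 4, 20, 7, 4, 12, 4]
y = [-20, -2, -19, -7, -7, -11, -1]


n=7, Σx=68, Σy=-67, Σxy=-941, Σx²=930, Σy²=985
r = (7×(-941) - 68×(-67))/√((7×930 - 68²)(7×985 - (-67)²))
= -2031/√(1886×2406) = -2031/√4537716 ≈ -2031/2130.1915 ≈ -0.9534

r ≈ -0.9534


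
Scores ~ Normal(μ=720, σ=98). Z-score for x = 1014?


z = (x - μ)/σ = (1014 - 720)/98 = 3.0

z = 3.0


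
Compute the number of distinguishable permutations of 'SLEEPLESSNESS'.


Letters: 13, freq: {'S': 5, 'L': 2, 'E': 4, 'P': 1, 'N': 1}
13!/(5!×2!×4!×1!×1!) = 6227020800/5760 = 1081080

1081080


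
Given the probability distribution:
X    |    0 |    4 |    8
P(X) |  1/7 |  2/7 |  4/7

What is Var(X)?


E[X] = 40/7
E[X²] = 288/7
Var(X) = E[X²] - (E[X])² = 288/7 - 1600/49 = 416/49

Var(X) = 416/49 ≈ 8.4898


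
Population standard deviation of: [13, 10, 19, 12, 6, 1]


Mean = 61/6
  (13-61/6)²=289/36
  (10-61/6)²=1/36
  (19-61/6)²=2809/36
  (12-61/6)²=121/36
  (6-61/6)²=625/36
  (1-61/6)²=3025/36
Σ(x-μ)² = 1145/6
σ² = (1145/6)/6 = 1145/36

σ = √(1145/36) ≈ 5.6396


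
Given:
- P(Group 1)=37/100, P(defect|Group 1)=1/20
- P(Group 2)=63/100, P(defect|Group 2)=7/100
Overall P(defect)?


P(B) = Σ P(B|Aᵢ)×P(Aᵢ)
  1/20×37/100 = 37/2000
  7/100×63/100 = 441/10000
Sum = 313/5000

P(defect) = 313/5000 ≈ 6.26%


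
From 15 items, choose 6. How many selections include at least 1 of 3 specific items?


Complement: C(15,6) - C(12,6) = 5005 - 924 = 4081

4081


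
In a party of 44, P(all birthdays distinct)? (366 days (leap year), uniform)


P(all different) = Π(366-i)/366 for i=0..43
= (366/366)×(365/366)×...×(323/366)
= 0.067633

P ≈ 0.0676 ≈ 6.76%


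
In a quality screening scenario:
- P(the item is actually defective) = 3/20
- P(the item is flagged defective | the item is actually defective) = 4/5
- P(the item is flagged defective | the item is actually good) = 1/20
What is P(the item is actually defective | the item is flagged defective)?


Using Bayes' theorem:
P(A|B) = P(B|A)·P(A) / P(B)

P(the item is flagged defective) = 4/5 × 3/20 + 1/20 × 17/20
= 3/25 + 17/400 = 13/80

P(the item is actually defective|the item is flagged defective) = (3/25) / (13/80) = 48/65

P(the item is actually defective|the item is flagged defective) = 48/65 ≈ 73.85%


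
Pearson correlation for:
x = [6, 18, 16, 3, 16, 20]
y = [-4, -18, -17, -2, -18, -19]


n=6, Σx=79, Σy=-78, Σxy=-1294, Σx²=1281, Σy²=1318
r = (6×(-1294) - 79×(-78))/√((6×1281 - 79²)(6×1318 - (-78)²))
= -1602/√(1445×1824) = -1602/√2635680 ≈ -1602/1623.4777 ≈ -0.9868

r ≈ -0.9868


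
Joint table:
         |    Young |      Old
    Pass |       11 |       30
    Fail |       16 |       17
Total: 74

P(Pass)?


P(Pass) = (11+30)/74 = 41/74

P(Pass) = 41/74 ≈ 55.41%


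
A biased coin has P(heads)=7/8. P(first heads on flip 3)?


Geometric: P(X=3) = (1-p)^(k-1)×p = (1/8)^2×7/8 = 7/512

P(X=3) = 7/512 ≈ 1.37%


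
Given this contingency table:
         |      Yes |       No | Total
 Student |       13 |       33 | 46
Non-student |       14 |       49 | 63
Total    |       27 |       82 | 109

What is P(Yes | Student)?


P(Yes | Student) = 13/(13+33) = 13/46

P(Yes|Student) = 13/46 ≈ 28.26%


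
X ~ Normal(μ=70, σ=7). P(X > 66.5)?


z = (66.5-70)/7 = -0.5
P(X > 66.5) = 1 - P(Z ≤ -0.5) = 1 - 0.3085 = 0.6915

P(X > 66.5) ≈ 0.6915


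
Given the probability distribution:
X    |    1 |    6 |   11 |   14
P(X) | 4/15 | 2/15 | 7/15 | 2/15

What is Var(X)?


E[X] = 121/15
E[X²] = 263/3
Var(X) = E[X²] - (E[X])² = 263/3 - 14641/225 = 5084/225

Var(X) = 5084/225 ≈ 22.5956


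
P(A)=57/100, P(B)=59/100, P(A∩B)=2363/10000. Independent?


P(A)×P(B) = 3363/10000
P(A∩B) = 2363/10000
Not equal → NOT independent

No, not independent


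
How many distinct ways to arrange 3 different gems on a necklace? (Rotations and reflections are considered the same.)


Free circular arrangements: rotations and reflections both identified.
(n-1)!/2 = 2!/2 = 2/2 = 1

1


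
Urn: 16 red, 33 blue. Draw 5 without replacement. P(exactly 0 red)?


Hypergeometric: C(16,0)×C(33,5)/C(49,5)
= 1×237336/1906884 = 19778/158907

P(X=0) = 19778/158907 ≈ 12.45%


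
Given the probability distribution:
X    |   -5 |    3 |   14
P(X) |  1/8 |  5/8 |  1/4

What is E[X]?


E[X] = Σ x·P(X=x)
= (-5)×(1/8) + (3)×(5/8) + (14)×(1/4)
= 19/4

E[X] = 19/4


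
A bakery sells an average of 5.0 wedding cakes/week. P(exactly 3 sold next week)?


Poisson(λ=5.0): P(X=3) = e^(-λ)×λ^k/k!
= e^(-5.0) × 5.0^3 / 3!
≈ 0.006737946999 × 125 / 6 ≈ 0.140374

P(X=3) ≈ 0.140374 ≈ 14.04%


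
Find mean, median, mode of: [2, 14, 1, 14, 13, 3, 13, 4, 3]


Sorted: [1, 2, 3, 3, 4, 13, 13, 14, 14]
Mean = 67/9
Median = 4
Freq: {2: 1, 14: 2, 1: 1, 13: 2, 3: 2, 4: 1}
Mode: [3, 13, 14]

Mean=67/9, Median=4, Mode=[3, 13, 14]


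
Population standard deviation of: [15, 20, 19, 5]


Mean = 59/4
  (15-59/4)²=1/16
  (20-59/4)²=441/16
  (19-59/4)²=289/16
  (5-59/4)²=1521/16
Σ(x-μ)² = 563/4
σ² = (563/4)/4 = 563/16

σ = √(563/16) ≈ 5.9319


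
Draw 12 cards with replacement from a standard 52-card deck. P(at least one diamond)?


P(not a diamond) = 39/52 = 3/4
P(none in 12 draws) = (3/4)^12 = 531441/16777216
P(≥1 diamond) = 1 - 531441/16777216 = 16245775/16777216

P = 16245775/16777216 ≈ 96.83%


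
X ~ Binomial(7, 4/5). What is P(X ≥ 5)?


P(X ≥ 5) = Σ P(X=i) for i=5..7
P(X=5) = 21504/78125
P(X=6) = 28672/78125
P(X=7) = 16384/78125
Sum = 13312/15625

P(X ≥ 5) = 13312/15625 ≈ 85.20%


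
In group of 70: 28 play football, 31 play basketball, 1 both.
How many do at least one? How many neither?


|A∪B| = 28+31-1 = 58
Neither = 70-58 = 12

At least one: 58; Neither: 12


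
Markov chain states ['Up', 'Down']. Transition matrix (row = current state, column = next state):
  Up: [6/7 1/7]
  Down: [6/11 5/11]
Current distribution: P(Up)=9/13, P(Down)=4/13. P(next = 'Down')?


P(next=Down) = Σᵢ P(now=i)×P(i→Down)
= 9/13×1/7 + 4/13×5/11
= 9/91 + 20/143 = 239/1001

P = 239/1001 ≈ 0.2388


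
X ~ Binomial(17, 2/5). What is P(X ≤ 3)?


P(X ≤ 3) = Σ P(X=i) for i=0..3
P(X=0) = 129140163/762939453125
P(X=1) = 1463588514/762939453125
P(X=2) = 7805805408/762939453125
P(X=3) = 5203870272/152587890625
Sum = 7083577089/152587890625

P(X ≤ 3) = 7083577089/152587890625 ≈ 4.64%


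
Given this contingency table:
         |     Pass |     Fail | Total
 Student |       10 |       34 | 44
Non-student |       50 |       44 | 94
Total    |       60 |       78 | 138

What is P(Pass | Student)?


P(Pass | Student) = 10/(10+34) = 10/44 = 5/22

P(Pass|Student) = 5/22 ≈ 22.73%


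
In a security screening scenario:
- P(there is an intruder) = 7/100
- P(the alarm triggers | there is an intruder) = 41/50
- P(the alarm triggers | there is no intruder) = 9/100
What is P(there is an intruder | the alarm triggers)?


Using Bayes' theorem:
P(A|B) = P(B|A)·P(A) / P(B)

P(the alarm triggers) = 41/50 × 7/100 + 9/100 × 93/100
= 287/5000 + 837/10000 = 1411/10000

P(there is an intruder|the alarm triggers) = (287/5000) / (1411/10000) = 574/1411

P(there is an intruder|the alarm triggers) = 574/1411 ≈ 40.68%


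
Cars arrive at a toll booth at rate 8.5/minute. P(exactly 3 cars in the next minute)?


Poisson(λ=8.5): P(X=3) = e^(-λ)×λ^k/k!
= e^(-8.5) × 8.5^3 / 3!
≈ 0.000203468369 × 614.125 / 6 ≈ 0.020826

P(X=3) ≈ 0.020826 ≈ 2.08%


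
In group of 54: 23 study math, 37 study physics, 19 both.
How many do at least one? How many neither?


|A∪B| = 23+37-19 = 41
Neither = 54-41 = 13

At least one: 41; Neither: 13


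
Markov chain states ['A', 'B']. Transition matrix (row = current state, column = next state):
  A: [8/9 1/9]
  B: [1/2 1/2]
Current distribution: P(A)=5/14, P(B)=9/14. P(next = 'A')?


P(next=A) = Σᵢ P(now=i)×P(i→A)
= 5/14×8/9 + 9/14×1/2
= 20/63 + 9/28 = 23/36

P = 23/36 ≈ 0.6389


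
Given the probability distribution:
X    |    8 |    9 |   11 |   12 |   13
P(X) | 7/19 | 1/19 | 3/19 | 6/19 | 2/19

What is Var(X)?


E[X] = 196/19
E[X²] = 2094/19
Var(X) = E[X²] - (E[X])² = 2094/19 - 38416/361 = 1370/361

Var(X) = 1370/361 ≈ 3.7950


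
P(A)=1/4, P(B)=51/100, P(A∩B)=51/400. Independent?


P(A)×P(B) = 51/400
P(A∩B) = 51/400
Equal ✓ → Independent

Yes, independent


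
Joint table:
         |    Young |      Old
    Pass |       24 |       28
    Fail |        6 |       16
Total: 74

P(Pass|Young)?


P(Pass|Young) = 24/(24+6) = 24/30 = 4/5

P = 4/5 ≈ 80.00%


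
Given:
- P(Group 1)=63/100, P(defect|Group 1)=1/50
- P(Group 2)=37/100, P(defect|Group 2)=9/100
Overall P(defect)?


P(B) = Σ P(B|Aᵢ)×P(Aᵢ)
  1/50×63/100 = 63/5000
  9/100×37/100 = 333/10000
Sum = 459/10000

P(defect) = 459/10000 ≈ 4.59%


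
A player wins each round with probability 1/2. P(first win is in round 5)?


Geometric: P(X=5) = (1-p)^(k-1)×p = (1/2)^4×1/2 = 1/32

P(X=5) = 1/32 ≈ 3.12%


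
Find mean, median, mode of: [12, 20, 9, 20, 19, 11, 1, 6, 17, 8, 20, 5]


Sorted: [1, 5, 6, 8, 9, 11, 12, 17, 19, 20, 20, 20]
Mean = 148/12 = 37/3
Median = 23/2
Freq: {12: 1, 20: 3, 9: 1, 19: 1, 11: 1, 1: 1, 6: 1, 17: 1, 8: 1, 5: 1}
Mode: [20]

Mean=37/3, Median=23/2, Mode=20
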